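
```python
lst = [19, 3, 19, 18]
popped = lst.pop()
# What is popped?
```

18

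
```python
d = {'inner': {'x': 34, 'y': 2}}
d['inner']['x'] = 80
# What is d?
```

After line 1: d = {'inner': {'x': 34, 'y': 2}}
After line 2 (inner x overwritten): d = {'inner': {'x': 80, 'y': 2}}

{'inner': {'x': 80, 'y': 2}}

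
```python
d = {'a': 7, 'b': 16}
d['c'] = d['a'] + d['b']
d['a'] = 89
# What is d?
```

After line 1: d = {'a': 7, 'b': 16}
After line 2 (d['c'] = 7 + 16): d = {'a': 7, 'b': 16, 'c': 23}
After line 3: d = {'a': 89, 'b': 16, 'c': 23}

{'a': 89, 'b': 16, 'c': 23}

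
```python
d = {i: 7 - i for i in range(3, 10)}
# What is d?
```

{3: 4, 4: 3, 5: 2, 6: 1, 7: 0, 8: -1, 9: -2}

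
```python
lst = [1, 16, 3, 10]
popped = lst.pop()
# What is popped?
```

10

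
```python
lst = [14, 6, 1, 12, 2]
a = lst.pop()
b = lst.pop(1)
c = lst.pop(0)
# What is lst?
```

After line 1: lst = [14, 6, 1, 12, 2]
After line 2 (pop() -> a = 2): lst = [14, 6, 1, 12]
After line 3 (pop(1) -> b = 6): lst = [14, 1, 12]
After line 4 (pop(0) -> c = 14): lst = [1, 12]

[1, 12]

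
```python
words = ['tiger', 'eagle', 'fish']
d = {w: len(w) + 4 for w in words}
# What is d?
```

{'tiger': 9, 'eagle': 9, 'fish': 8}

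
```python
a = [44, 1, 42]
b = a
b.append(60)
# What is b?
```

After line 1: a = [44, 1, 42]
After line 2 (b = a is an alias, same object): a = [44, 1, 42], b = [44, 1, 42]
After line 3 (b.append mutates the shared list): a = [44, 1, 42, 60], b = [44, 1, 42, 60]

[44, 1, 42, 60]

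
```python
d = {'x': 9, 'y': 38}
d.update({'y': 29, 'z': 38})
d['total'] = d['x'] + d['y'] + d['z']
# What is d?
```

After line 1: d = {'x': 9, 'y': 38}
After line 2 (y overwritten, z added): d = {'x': 9, 'y': 29, 'z': 38}
After line 3 (total = 9 + 29 + 38 = 76): d = {'x': 9, 'y': 29, 'z': 38, 'total': 76}

{'x': 9, 'y': 29, 'z': 38, 'total': 76}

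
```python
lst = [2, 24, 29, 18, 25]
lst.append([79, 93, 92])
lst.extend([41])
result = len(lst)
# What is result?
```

After line 1: lst = [2, 24, 29, 18, 25]
After line 2 (append adds [79, 93, 92] as single element): lst = [2, 24, 29, 18, 25, [79, 93, 92]]
After line 3 (extend unpacks [41], adds 41): lst = [2, 24, 29, 18, 25, [79, 93, 92], 41]
After line 4: result = len(lst) = 7

7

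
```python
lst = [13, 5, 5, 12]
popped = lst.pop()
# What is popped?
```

12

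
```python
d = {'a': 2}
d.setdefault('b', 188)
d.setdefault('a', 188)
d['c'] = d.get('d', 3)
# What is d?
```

After line 1: d = {'a': 2}
After line 2 (setdefault adds 'b'=188): d = {'a': 2, 'b': 188}
After line 3 (setdefault 'a' no-op, already exists): d = {'a': 2, 'b': 188}
After line 4 (get('d', 3) returns default since 'd' not in d): d = {'a': 2, 'b': 188, 'c': 3}

{'a': 2, 'b': 188, 'c': 3}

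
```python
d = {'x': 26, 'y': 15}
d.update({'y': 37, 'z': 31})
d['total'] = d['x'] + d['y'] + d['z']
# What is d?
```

After line 1: d = {'x': 26, 'y': 15}
After line 2 (y overwritten, z added): d = {'x': 26, 'y': 37, 'z': 31}
After line 3 (total = 26 + 37 + 31 = 94): d = {'x': 26, 'y': 37, 'z': 31, 'total': 94}

{'x': 26, 'y': 37, 'z': 31, 'total': 94}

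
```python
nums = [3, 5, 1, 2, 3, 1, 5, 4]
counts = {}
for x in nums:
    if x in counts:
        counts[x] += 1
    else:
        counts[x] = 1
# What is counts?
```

Initial: counts = {}, nums = [3, 5, 1, 2, 3, 1, 5, 4]
See 3: counts = {3: 1}
See 5: counts = {3: 1, 5: 1}
See 1: counts = {3: 1, 5: 1, 1: 1}
See 2: counts = {3: 1, 5: 1, 1: 1, 2: 1}
See 3: counts = {3: 2, 5: 1, 1: 1, 2: 1}
See 1: counts = {3: 2, 5: 1, 1: 2, 2: 1}
See 5: counts = {3: 2, 5: 2, 1: 2, 2: 1}
See 4: counts = {3: 2, 5: 2, 1: 2, 2: 1, 4: 1}

{3: 2, 5: 2, 1: 2, 2: 1, 4: 1}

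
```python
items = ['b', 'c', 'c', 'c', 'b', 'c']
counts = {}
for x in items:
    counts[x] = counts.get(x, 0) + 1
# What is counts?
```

Initial: counts = {}, items = ['b', 'c', 'c', 'c', 'b', 'c']
See 'b': counts = {'b': 1}
See 'c': counts = {'b': 1, 'c': 1}
See 'c': counts = {'b': 1, 'c': 2}
See 'c': counts = {'b': 1, 'c': 3}
See 'b': counts = {'b': 2, 'c': 3}
See 'c': counts = {'b': 2, 'c': 4}

{'b': 2, 'c': 4}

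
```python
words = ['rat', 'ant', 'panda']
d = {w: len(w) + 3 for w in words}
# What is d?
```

{'rat': 6, 'ant': 6, 'panda': 8}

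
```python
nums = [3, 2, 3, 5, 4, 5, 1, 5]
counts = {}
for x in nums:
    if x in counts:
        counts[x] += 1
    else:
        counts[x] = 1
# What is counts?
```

Initial: counts = {}, nums = [3, 2, 3, 5, 4, 5, 1, 5]
See 3: counts = {3: 1}
See 2: counts = {3: 1, 2: 1}
See 3: counts = {3: 2, 2: 1}
See 5: counts = {3: 2, 2: 1, 5: 1}
See 4: counts = {3: 2, 2: 1, 5: 1, 4: 1}
See 5: counts = {3: 2, 2: 1, 5: 2, 4: 1}
See 1: counts = {3: 2, 2: 1, 5: 2, 4: 1, 1: 1}
See 5: counts = {3: 2, 2: 1, 5: 3, 4: 1, 1: 1}

{3: 2, 2: 1, 5: 3, 4: 1, 1: 1}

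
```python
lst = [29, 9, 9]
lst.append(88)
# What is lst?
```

[29, 9, 9, 88]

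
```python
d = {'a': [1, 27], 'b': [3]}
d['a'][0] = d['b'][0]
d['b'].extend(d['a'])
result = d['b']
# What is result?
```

After line 1: d = {'a': [1, 27], 'b': [3]}
After line 2 (a[0] = b[0] = 3): d = {'a': [3, 27], 'b': [3]}
After line 3 (b.extend(a) appends [3, 27]): d = {'a': [3, 27], 'b': [3, 3, 27]}
After line 4: result = d['b'] = [3, 3, 27]

[3, 3, 27]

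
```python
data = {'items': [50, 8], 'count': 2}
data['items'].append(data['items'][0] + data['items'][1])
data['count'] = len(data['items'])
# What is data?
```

After line 1: data = {'items': [50, 8], 'count': 2}
After line 2 (append 50 + 8 = 58): data = {'items': [50, 8, 58], 'count': 2}
After line 3 (count = len(items) = 3): data = {'items': [50, 8, 58], 'count': 3}

{'items': [50, 8, 58], 'count': 3}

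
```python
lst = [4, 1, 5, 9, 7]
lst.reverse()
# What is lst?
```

[7, 9, 5, 1, 4]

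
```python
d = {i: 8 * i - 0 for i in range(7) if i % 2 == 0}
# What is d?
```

{0: 0, 2: 16, 4: 32, 6: 48}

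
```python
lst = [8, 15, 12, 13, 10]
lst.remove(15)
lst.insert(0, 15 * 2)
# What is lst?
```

After line 1: lst = [8, 15, 12, 13, 10]
After line 2 (remove first 15): lst = [8, 12, 13, 10]
After line 3 (insert 30 at index 0): lst = [30, 8, 12, 13, 10]

[30, 8, 12, 13, 10]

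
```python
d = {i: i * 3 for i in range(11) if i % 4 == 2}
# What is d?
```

{2: 6, 6: 18, 10: 30}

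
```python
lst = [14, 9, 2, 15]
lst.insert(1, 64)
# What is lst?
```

[14, 64, 9, 2, 15]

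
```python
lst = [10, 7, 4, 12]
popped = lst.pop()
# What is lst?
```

[10, 7, 4]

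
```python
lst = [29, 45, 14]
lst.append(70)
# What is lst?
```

[29, 45, 14, 70]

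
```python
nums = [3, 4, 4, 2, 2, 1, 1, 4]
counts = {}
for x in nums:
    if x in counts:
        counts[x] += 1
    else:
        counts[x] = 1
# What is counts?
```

Initial: counts = {}, nums = [3, 4, 4, 2, 2, 1, 1, 4]
See 3: counts = {3: 1}
See 4: counts = {3: 1, 4: 1}
See 4: counts = {3: 1, 4: 2}
See 2: counts = {3: 1, 4: 2, 2: 1}
See 2: counts = {3: 1, 4: 2, 2: 2}
See 1: counts = {3: 1, 4: 2, 2: 2, 1: 1}
See 1: counts = {3: 1, 4: 2, 2: 2, 1: 2}
See 4: counts = {3: 1, 4: 3, 2: 2, 1: 2}

{3: 1, 4: 3, 2: 2, 1: 2}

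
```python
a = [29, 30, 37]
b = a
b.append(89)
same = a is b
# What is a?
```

After line 1: a = [29, 30, 37]
After line 2 (b = a is an alias, same object): a = [29, 30, 37], b = [29, 30, 37]
After line 3 (b.append mutates the shared list): a = [29, 30, 37, 89], b = [29, 30, 37, 89]
After line 4 (same = a is b; same object -> True): same = True

[29, 30, 37, 89]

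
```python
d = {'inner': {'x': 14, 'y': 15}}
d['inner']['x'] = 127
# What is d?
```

After line 1: d = {'inner': {'x': 14, 'y': 15}}
After line 2 (inner x overwritten): d = {'inner': {'x': 127, 'y': 15}}

{'inner': {'x': 127, 'y': 15}}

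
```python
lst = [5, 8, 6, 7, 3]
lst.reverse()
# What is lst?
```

[3, 7, 6, 8, 5]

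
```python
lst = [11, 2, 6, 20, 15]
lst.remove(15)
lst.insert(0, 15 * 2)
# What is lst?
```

After line 1: lst = [11, 2, 6, 20, 15]
After line 2 (remove first 15): lst = [11, 2, 6, 20]
After line 3 (insert 30 at index 0): lst = [30, 11, 2, 6, 20]

[30, 11, 2, 6, 20]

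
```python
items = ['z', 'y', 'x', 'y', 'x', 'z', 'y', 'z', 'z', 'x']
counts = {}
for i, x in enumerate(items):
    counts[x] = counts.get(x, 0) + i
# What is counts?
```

Initial: counts = {}, items = ['z', 'y', 'x', 'y', 'x', 'z', 'y', 'z', 'z', 'x']
i=0, x='z': counts = {'z': 0}
i=1, x='y': counts = {'z': 0, 'y': 1}
i=2, x='x': counts = {'z': 0, 'y': 1, 'x': 2}
i=3, x='y': counts = {'z': 0, 'y': 4, 'x': 2}
i=4, x='x': counts = {'z': 0, 'y': 4, 'x': 6}
i=5, x='z': counts = {'z': 5, 'y': 4, 'x': 6}
i=6, x='y': counts = {'z': 5, 'y': 10, 'x': 6}
i=7, x='z': counts = {'z': 12, 'y': 10, 'x': 6}
i=8, x='z': counts = {'z': 20, 'y': 10, 'x': 6}
i=9, x='x': counts = {'z': 20, 'y': 10, 'x': 15}

{'z': 20, 'y': 10, 'x': 15}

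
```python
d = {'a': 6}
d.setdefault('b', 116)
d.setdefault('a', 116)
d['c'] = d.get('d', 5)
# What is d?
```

After line 1: d = {'a': 6}
After line 2 (setdefault adds 'b'=116): d = {'a': 6, 'b': 116}
After line 3 (setdefault 'a' no-op, already exists): d = {'a': 6, 'b': 116}
After line 4 (get('d', 5) returns default since 'd' not in d): d = {'a': 6, 'b': 116, 'c': 5}

{'a': 6, 'b': 116, 'c': 5}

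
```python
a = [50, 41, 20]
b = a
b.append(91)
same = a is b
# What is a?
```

After line 1: a = [50, 41, 20]
After line 2 (b = a is an alias, same object): a = [50, 41, 20], b = [50, 41, 20]
After line 3 (b.append mutates the shared list): a = [50, 41, 20, 91], b = [50, 41, 20, 91]
After line 4 (same = a is b; same object -> True): same = True

[50, 41, 20, 91]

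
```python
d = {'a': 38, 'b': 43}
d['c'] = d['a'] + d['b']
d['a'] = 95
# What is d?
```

After line 1: d = {'a': 38, 'b': 43}
After line 2 (d['c'] = 38 + 43): d = {'a': 38, 'b': 43, 'c': 81}
After line 3: d = {'a': 95, 'b': 43, 'c': 81}

{'a': 95, 'b': 43, 'c': 81}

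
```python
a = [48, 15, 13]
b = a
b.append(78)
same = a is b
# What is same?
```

After line 1: a = [48, 15, 13]
After line 2 (b = a is an alias, same object): a = [48, 15, 13], b = [48, 15, 13]
After line 3 (b.append mutates the shared list): a = [48, 15, 13, 78], b = [48, 15, 13, 78]
After line 4 (same = a is b; same object -> True): same = True

True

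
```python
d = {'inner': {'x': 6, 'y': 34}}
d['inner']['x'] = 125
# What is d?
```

After line 1: d = {'inner': {'x': 6, 'y': 34}}
After line 2 (inner x overwritten): d = {'inner': {'x': 125, 'y': 34}}

{'inner': {'x': 125, 'y': 34}}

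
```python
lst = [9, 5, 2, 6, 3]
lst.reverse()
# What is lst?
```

[3, 6, 2, 5, 9]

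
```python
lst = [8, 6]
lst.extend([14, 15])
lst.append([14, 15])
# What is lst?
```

After line 1: lst = [8, 6]
After line 2 (extend unpacks [14, 15]): lst = [8, 6, 14, 15]
After line 3 (append adds [14, 15] as single element): lst = [8, 6, 14, 15, [14, 15]]

[8, 6, 14, 15, [14, 15]]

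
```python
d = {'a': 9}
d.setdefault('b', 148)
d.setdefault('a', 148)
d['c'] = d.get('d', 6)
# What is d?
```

After line 1: d = {'a': 9}
After line 2 (setdefault adds 'b'=148): d = {'a': 9, 'b': 148}
After line 3 (setdefault 'a' no-op, already exists): d = {'a': 9, 'b': 148}
After line 4 (get('d', 6) returns default since 'd' not in d): d = {'a': 9, 'b': 148, 'c': 6}

{'a': 9, 'b': 148, 'c': 6}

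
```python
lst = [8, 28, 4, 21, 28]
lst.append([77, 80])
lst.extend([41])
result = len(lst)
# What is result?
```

After line 1: lst = [8, 28, 4, 21, 28]
After line 2 (append adds [77, 80] as single element): lst = [8, 28, 4, 21, 28, [77, 80]]
After line 3 (extend unpacks [41], adds 41): lst = [8, 28, 4, 21, 28, [77, 80], 41]
After line 4: result = len(lst) = 7

7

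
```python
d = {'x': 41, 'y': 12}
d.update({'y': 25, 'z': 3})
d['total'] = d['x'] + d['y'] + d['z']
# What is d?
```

After line 1: d = {'x': 41, 'y': 12}
After line 2 (y overwritten, z added): d = {'x': 41, 'y': 25, 'z': 3}
After line 3 (total = 41 + 25 + 3 = 69): d = {'x': 41, 'y': 25, 'z': 3, 'total': 69}

{'x': 41, 'y': 25, 'z': 3, 'total': 69}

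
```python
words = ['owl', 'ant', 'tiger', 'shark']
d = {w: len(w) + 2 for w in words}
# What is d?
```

{'owl': 5, 'ant': 5, 'tiger': 7, 'shark': 7}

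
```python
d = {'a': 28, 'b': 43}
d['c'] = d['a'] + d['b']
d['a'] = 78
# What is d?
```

After line 1: d = {'a': 28, 'b': 43}
After line 2 (d['c'] = 28 + 43): d = {'a': 28, 'b': 43, 'c': 71}
After line 3: d = {'a': 78, 'b': 43, 'c': 71}

{'a': 78, 'b': 43, 'c': 71}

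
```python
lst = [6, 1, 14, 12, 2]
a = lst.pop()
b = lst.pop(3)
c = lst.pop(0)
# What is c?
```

After line 1: lst = [6, 1, 14, 12, 2]
After line 2 (pop() -> a = 2): lst = [6, 1, 14, 12]
After line 3 (pop(3) -> b = 12): lst = [6, 1, 14]
After line 4 (pop(0) -> c = 6): lst = [1, 14]

6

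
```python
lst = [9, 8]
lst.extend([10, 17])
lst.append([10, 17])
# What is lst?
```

After line 1: lst = [9, 8]
After line 2 (extend unpacks [10, 17]): lst = [9, 8, 10, 17]
After line 3 (append adds [10, 17] as single element): lst = [9, 8, 10, 17, [10, 17]]

[9, 8, 10, 17, [10, 17]]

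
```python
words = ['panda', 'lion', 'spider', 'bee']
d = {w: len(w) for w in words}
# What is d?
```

{'panda': 5, 'lion': 4, 'spider': 6, 'bee': 3}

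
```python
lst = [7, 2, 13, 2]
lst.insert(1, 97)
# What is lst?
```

[7, 97, 2, 13, 2]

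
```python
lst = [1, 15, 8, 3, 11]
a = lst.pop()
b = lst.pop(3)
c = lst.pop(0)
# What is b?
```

After line 1: lst = [1, 15, 8, 3, 11]
After line 2 (pop() -> a = 11): lst = [1, 15, 8, 3]
After line 3 (pop(3) -> b = 3): lst = [1, 15, 8]
After line 4 (pop(0) -> c = 1): lst = [15, 8]

3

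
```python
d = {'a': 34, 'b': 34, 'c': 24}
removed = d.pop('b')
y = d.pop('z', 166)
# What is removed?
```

After line 1: d = {'a': 34, 'b': 34, 'c': 24}
After line 2 (pop 'b' returns 34): d = {'a': 34, 'c': 24}, removed = 34
After line 3 (pop 'z' missing, returns default 166): d = {'a': 34, 'c': 24}, y = 166

34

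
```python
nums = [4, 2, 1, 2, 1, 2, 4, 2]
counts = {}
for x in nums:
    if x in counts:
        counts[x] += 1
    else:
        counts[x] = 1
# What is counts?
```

Initial: counts = {}, nums = [4, 2, 1, 2, 1, 2, 4, 2]
See 4: counts = {4: 1}
See 2: counts = {4: 1, 2: 1}
See 1: counts = {4: 1, 2: 1, 1: 1}
See 2: counts = {4: 1, 2: 2, 1: 1}
See 1: counts = {4: 1, 2: 2, 1: 2}
See 2: counts = {4: 1, 2: 3, 1: 2}
See 4: counts = {4: 2, 2: 3, 1: 2}
See 2: counts = {4: 2, 2: 4, 1: 2}

{4: 2, 2: 4, 1: 2}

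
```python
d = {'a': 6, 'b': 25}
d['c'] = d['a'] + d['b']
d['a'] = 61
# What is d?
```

After line 1: d = {'a': 6, 'b': 25}
After line 2 (d['c'] = 6 + 25): d = {'a': 6, 'b': 25, 'c': 31}
After line 3: d = {'a': 61, 'b': 25, 'c': 31}

{'a': 61, 'b': 25, 'c': 31}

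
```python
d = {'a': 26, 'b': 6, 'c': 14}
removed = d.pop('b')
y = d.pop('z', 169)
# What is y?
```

After line 1: d = {'a': 26, 'b': 6, 'c': 14}
After line 2 (pop 'b' returns 6): d = {'a': 26, 'c': 14}, removed = 6
After line 3 (pop 'z' missing, returns default 169): d = {'a': 26, 'c': 14}, y = 169

169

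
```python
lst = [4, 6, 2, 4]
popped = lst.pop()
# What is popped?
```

4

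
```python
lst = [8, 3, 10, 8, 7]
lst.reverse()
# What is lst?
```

[7, 8, 10, 3, 8]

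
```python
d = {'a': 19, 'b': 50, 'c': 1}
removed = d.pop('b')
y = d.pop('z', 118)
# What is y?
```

After line 1: d = {'a': 19, 'b': 50, 'c': 1}
After line 2 (pop 'b' returns 50): d = {'a': 19, 'c': 1}, removed = 50
After line 3 (pop 'z' missing, returns default 118): d = {'a': 19, 'c': 1}, y = 118

118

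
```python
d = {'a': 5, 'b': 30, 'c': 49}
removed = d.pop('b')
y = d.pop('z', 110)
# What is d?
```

After line 1: d = {'a': 5, 'b': 30, 'c': 49}
After line 2 (pop 'b' returns 30): d = {'a': 5, 'c': 49}, removed = 30
After line 3 (pop 'z' missing, returns default 110): d = {'a': 5, 'c': 49}, y = 110

{'a': 5, 'c': 49}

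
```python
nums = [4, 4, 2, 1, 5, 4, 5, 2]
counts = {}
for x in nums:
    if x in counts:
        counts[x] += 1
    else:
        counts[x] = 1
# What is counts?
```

Initial: counts = {}, nums = [4, 4, 2, 1, 5, 4, 5, 2]
See 4: counts = {4: 1}
See 4: counts = {4: 2}
See 2: counts = {4: 2, 2: 1}
See 1: counts = {4: 2, 2: 1, 1: 1}
See 5: counts = {4: 2, 2: 1, 1: 1, 5: 1}
See 4: counts = {4: 3, 2: 1, 1: 1, 5: 1}
See 5: counts = {4: 3, 2: 1, 1: 1, 5: 2}
See 2: counts = {4: 3, 2: 2, 1: 1, 5: 2}

{4: 3, 2: 2, 1: 1, 5: 2}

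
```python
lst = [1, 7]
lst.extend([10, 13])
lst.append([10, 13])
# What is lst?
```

After line 1: lst = [1, 7]
After line 2 (extend unpacks [10, 13]): lst = [1, 7, 10, 13]
After line 3 (append adds [10, 13] as single element): lst = [1, 7, 10, 13, [10, 13]]

[1, 7, 10, 13, [10, 13]]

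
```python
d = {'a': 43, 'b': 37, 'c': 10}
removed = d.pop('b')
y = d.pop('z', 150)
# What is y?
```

After line 1: d = {'a': 43, 'b': 37, 'c': 10}
After line 2 (pop 'b' returns 37): d = {'a': 43, 'c': 10}, removed = 37
After line 3 (pop 'z' missing, returns default 150): d = {'a': 43, 'c': 10}, y = 150

150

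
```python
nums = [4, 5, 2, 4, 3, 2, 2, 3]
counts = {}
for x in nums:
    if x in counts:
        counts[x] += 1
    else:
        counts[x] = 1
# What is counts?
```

Initial: counts = {}, nums = [4, 5, 2, 4, 3, 2, 2, 3]
See 4: counts = {4: 1}
See 5: counts = {4: 1, 5: 1}
See 2: counts = {4: 1, 5: 1, 2: 1}
See 4: counts = {4: 2, 5: 1, 2: 1}
See 3: counts = {4: 2, 5: 1, 2: 1, 3: 1}
See 2: counts = {4: 2, 5: 1, 2: 2, 3: 1}
See 2: counts = {4: 2, 5: 1, 2: 3, 3: 1}
See 3: counts = {4: 2, 5: 1, 2: 3, 3: 2}

{4: 2, 5: 1, 2: 3, 3: 2}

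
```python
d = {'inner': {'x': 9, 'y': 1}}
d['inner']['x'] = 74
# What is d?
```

After line 1: d = {'inner': {'x': 9, 'y': 1}}
After line 2 (inner x overwritten): d = {'inner': {'x': 74, 'y': 1}}

{'inner': {'x': 74, 'y': 1}}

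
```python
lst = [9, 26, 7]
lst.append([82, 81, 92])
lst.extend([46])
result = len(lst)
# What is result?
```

After line 1: lst = [9, 26, 7]
After line 2 (append adds [82, 81, 92] as single element): lst = [9, 26, 7, [82, 81, 92]]
After line 3 (extend unpacks [46], adds 46): lst = [9, 26, 7, [82, 81, 92], 46]
After line 4: result = len(lst) = 5

5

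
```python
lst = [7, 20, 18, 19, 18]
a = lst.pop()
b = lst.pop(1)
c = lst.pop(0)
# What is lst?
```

After line 1: lst = [7, 20, 18, 19, 18]
After line 2 (pop() -> a = 18): lst = [7, 20, 18, 19]
After line 3 (pop(1) -> b = 20): lst = [7, 18, 19]
After line 4 (pop(0) -> c = 7): lst = [18, 19]

[18, 19]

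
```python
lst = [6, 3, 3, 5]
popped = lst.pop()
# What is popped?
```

5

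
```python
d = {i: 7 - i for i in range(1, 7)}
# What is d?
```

{1: 6, 2: 5, 3: 4, 4: 3, 5: 2, 6: 1}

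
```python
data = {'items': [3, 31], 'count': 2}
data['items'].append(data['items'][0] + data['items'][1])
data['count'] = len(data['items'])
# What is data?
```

After line 1: data = {'items': [3, 31], 'count': 2}
After line 2 (append 3 + 31 = 34): data = {'items': [3, 31, 34], 'count': 2}
After line 3 (count = len(items) = 3): data = {'items': [3, 31, 34], 'count': 3}

{'items': [3, 31, 34], 'count': 3}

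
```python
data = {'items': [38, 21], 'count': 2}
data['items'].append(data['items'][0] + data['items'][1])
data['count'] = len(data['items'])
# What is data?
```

After line 1: data = {'items': [38, 21], 'count': 2}
After line 2 (append 38 + 21 = 59): data = {'items': [38, 21, 59], 'count': 2}
After line 3 (count = len(items) = 3): data = {'items': [38, 21, 59], 'count': 3}

{'items': [38, 21, 59], 'count': 3}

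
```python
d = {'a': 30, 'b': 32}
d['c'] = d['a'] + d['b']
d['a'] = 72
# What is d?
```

After line 1: d = {'a': 30, 'b': 32}
After line 2 (d['c'] = 30 + 32): d = {'a': 30, 'b': 32, 'c': 62}
After line 3: d = {'a': 72, 'b': 32, 'c': 62}

{'a': 72, 'b': 32, 'c': 62}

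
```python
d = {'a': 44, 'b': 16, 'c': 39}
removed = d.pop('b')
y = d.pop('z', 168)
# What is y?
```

After line 1: d = {'a': 44, 'b': 16, 'c': 39}
After line 2 (pop 'b' returns 16): d = {'a': 44, 'c': 39}, removed = 16
After line 3 (pop 'z' missing, returns default 168): d = {'a': 44, 'c': 39}, y = 168

168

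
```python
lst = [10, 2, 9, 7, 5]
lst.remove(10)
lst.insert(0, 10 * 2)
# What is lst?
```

After line 1: lst = [10, 2, 9, 7, 5]
After line 2 (remove first 10): lst = [2, 9, 7, 5]
After line 3 (insert 20 at index 0): lst = [20, 2, 9, 7, 5]

[20, 2, 9, 7, 5]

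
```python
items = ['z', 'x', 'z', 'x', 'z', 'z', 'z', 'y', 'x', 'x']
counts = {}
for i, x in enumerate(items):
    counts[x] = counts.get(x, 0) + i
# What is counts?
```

Initial: counts = {}, items = ['z', 'x', 'z', 'x', 'z', 'z', 'z', 'y', 'x', 'x']
i=0, x='z': counts = {'z': 0}
i=1, x='x': counts = {'z': 0, 'x': 1}
i=2, x='z': counts = {'z': 2, 'x': 1}
i=3, x='x': counts = {'z': 2, 'x': 4}
i=4, x='z': counts = {'z': 6, 'x': 4}
i=5, x='z': counts = {'z': 11, 'x': 4}
i=6, x='z': counts = {'z': 17, 'x': 4}
i=7, x='y': counts = {'z': 17, 'x': 4, 'y': 7}
i=8, x='x': counts = {'z': 17, 'x': 12, 'y': 7}
i=9, x='x': counts = {'z': 17, 'x': 21, 'y': 7}

{'z': 17, 'x': 21, 'y': 7}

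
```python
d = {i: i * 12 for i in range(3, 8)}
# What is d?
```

{3: 36, 4: 48, 5: 60, 6: 72, 7: 84}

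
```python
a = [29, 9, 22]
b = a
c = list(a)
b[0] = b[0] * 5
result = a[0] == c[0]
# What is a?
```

After line 1: a = [29, 9, 22]
After line 2 (b = a, alias): a = [29, 9, 22], b = [29, 9, 22]
After line 3 (c = list(a) is a copy, new object): c = [29, 9, 22]
After line 4 (b[0] = 29 * 5 = 145; mutates shared a/b): a = b = [145, 9, 22], c = [29, 9, 22]
After line 5 (a[0] = 145, c[0] = 29; result = False)

[145, 9, 22]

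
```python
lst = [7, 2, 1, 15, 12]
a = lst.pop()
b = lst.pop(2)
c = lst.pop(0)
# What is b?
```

After line 1: lst = [7, 2, 1, 15, 12]
After line 2 (pop() -> a = 12): lst = [7, 2, 1, 15]
After line 3 (pop(2) -> b = 1): lst = [7, 2, 15]
After line 4 (pop(0) -> c = 7): lst = [2, 15]

1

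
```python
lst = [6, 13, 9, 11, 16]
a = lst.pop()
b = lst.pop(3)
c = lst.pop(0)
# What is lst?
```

After line 1: lst = [6, 13, 9, 11, 16]
After line 2 (pop() -> a = 16): lst = [6, 13, 9, 11]
After line 3 (pop(3) -> b = 11): lst = [6, 13, 9]
After line 4 (pop(0) -> c = 6): lst = [13, 9]

[13, 9]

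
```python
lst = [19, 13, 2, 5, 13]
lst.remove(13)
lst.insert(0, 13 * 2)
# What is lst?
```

After line 1: lst = [19, 13, 2, 5, 13]
After line 2 (remove first 13): lst = [19, 2, 5, 13]
After line 3 (insert 26 at index 0): lst = [26, 19, 2, 5, 13]

[26, 19, 2, 5, 13]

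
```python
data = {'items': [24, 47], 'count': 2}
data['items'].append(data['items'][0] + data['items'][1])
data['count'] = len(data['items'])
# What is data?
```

After line 1: data = {'items': [24, 47], 'count': 2}
After line 2 (append 24 + 47 = 71): data = {'items': [24, 47, 71], 'count': 2}
After line 3 (count = len(items) = 3): data = {'items': [24, 47, 71], 'count': 3}

{'items': [24, 47, 71], 'count': 3}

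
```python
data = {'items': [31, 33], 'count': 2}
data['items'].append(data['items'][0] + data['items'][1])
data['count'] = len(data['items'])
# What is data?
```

After line 1: data = {'items': [31, 33], 'count': 2}
After line 2 (append 31 + 33 = 64): data = {'items': [31, 33, 64], 'count': 2}
After line 3 (count = len(items) = 3): data = {'items': [31, 33, 64], 'count': 3}

{'items': [31, 33, 64], 'count': 3}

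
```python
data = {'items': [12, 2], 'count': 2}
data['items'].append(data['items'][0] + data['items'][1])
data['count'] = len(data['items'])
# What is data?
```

After line 1: data = {'items': [12, 2], 'count': 2}
After line 2 (append 12 + 2 = 14): data = {'items': [12, 2, 14], 'count': 2}
After line 3 (count = len(items) = 3): data = {'items': [12, 2, 14], 'count': 3}

{'items': [12, 2, 14], 'count': 3}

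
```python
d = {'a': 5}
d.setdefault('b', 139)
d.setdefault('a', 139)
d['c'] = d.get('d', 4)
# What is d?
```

After line 1: d = {'a': 5}
After line 2 (setdefault adds 'b'=139): d = {'a': 5, 'b': 139}
After line 3 (setdefault 'a' no-op, already exists): d = {'a': 5, 'b': 139}
After line 4 (get('d', 4) returns default since 'd' not in d): d = {'a': 5, 'b': 139, 'c': 4}

{'a': 5, 'b': 139, 'c': 4}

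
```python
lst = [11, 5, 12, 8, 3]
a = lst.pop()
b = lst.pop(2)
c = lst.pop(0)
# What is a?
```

After line 1: lst = [11, 5, 12, 8, 3]
After line 2 (pop() -> a = 3): lst = [11, 5, 12, 8]
After line 3 (pop(2) -> b = 12): lst = [11, 5, 8]
After line 4 (pop(0) -> c = 11): lst = [5, 8]

3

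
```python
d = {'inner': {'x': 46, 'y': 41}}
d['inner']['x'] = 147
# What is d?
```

After line 1: d = {'inner': {'x': 46, 'y': 41}}
After line 2 (inner x overwritten): d = {'inner': {'x': 147, 'y': 41}}

{'inner': {'x': 147, 'y': 41}}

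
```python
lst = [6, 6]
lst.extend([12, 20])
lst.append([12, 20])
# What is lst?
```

After line 1: lst = [6, 6]
After line 2 (extend unpacks [12, 20]): lst = [6, 6, 12, 20]
After line 3 (append adds [12, 20] as single element): lst = [6, 6, 12, 20, [12, 20]]

[6, 6, 12, 20, [12, 20]]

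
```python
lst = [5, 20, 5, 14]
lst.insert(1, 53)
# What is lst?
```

[5, 53, 20, 5, 14]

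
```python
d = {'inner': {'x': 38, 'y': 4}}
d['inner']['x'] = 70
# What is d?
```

After line 1: d = {'inner': {'x': 38, 'y': 4}}
After line 2 (inner x overwritten): d = {'inner': {'x': 70, 'y': 4}}

{'inner': {'x': 70, 'y': 4}}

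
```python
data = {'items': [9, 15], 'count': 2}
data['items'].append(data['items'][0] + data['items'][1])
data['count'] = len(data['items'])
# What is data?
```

After line 1: data = {'items': [9, 15], 'count': 2}
After line 2 (append 9 + 15 = 24): data = {'items': [9, 15, 24], 'count': 2}
After line 3 (count = len(items) = 3): data = {'items': [9, 15, 24], 'count': 3}

{'items': [9, 15, 24], 'count': 3}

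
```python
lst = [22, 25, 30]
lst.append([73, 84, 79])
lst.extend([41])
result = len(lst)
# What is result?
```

After line 1: lst = [22, 25, 30]
After line 2 (append adds [73, 84, 79] as single element): lst = [22, 25, 30, [73, 84, 79]]
After line 3 (extend unpacks [41], adds 41): lst = [22, 25, 30, [73, 84, 79], 41]
After line 4: result = len(lst) = 5

5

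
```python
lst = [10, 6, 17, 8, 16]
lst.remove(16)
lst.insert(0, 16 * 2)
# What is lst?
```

After line 1: lst = [10, 6, 17, 8, 16]
After line 2 (remove first 16): lst = [10, 6, 17, 8]
After line 3 (insert 32 at index 0): lst = [32, 10, 6, 17, 8]

[32, 10, 6, 17, 8]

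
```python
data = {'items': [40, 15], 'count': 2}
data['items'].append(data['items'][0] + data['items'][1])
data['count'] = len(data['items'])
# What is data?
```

After line 1: data = {'items': [40, 15], 'count': 2}
After line 2 (append 40 + 15 = 55): data = {'items': [40, 15, 55], 'count': 2}
After line 3 (count = len(items) = 3): data = {'items': [40, 15, 55], 'count': 3}

{'items': [40, 15, 55], 'count': 3}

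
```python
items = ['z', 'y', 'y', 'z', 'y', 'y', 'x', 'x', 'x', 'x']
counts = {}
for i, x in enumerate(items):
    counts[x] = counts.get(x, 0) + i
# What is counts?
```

Initial: counts = {}, items = ['z', 'y', 'y', 'z', 'y', 'y', 'x', 'x', 'x', 'x']
i=0, x='z': counts = {'z': 0}
i=1, x='y': counts = {'z': 0, 'y': 1}
i=2, x='y': counts = {'z': 0, 'y': 3}
i=3, x='z': counts = {'z': 3, 'y': 3}
i=4, x='y': counts = {'z': 3, 'y': 7}
i=5, x='y': counts = {'z': 3, 'y': 12}
i=6, x='x': counts = {'z': 3, 'y': 12, 'x': 6}
i=7, x='x': counts = {'z': 3, 'y': 12, 'x': 13}
i=8, x='x': counts = {'z': 3, 'y': 12, 'x': 21}
i=9, x='x': counts = {'z': 3, 'y': 12, 'x': 30}

{'z': 3, 'y': 12, 'x': 30}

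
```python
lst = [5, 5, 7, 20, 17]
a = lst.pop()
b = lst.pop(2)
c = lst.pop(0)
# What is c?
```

After line 1: lst = [5, 5, 7, 20, 17]
After line 2 (pop() -> a = 17): lst = [5, 5, 7, 20]
After line 3 (pop(2) -> b = 7): lst = [5, 5, 20]
After line 4 (pop(0) -> c = 5): lst = [5, 20]

5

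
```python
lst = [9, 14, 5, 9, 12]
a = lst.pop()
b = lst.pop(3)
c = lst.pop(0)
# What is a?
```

After line 1: lst = [9, 14, 5, 9, 12]
After line 2 (pop() -> a = 12): lst = [9, 14, 5, 9]
After line 3 (pop(3) -> b = 9): lst = [9, 14, 5]
After line 4 (pop(0) -> c = 9): lst = [14, 5]

12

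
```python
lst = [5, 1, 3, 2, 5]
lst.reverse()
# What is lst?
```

[5, 2, 3, 1, 5]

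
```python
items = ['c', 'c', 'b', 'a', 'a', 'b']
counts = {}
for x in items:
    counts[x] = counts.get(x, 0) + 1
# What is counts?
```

Initial: counts = {}, items = ['c', 'c', 'b', 'a', 'a', 'b']
See 'c': counts = {'c': 1}
See 'c': counts = {'c': 2}
See 'b': counts = {'c': 2, 'b': 1}
See 'a': counts = {'c': 2, 'b': 1, 'a': 1}
See 'a': counts = {'c': 2, 'b': 1, 'a': 2}
See 'b': counts = {'c': 2, 'b': 2, 'a': 2}

{'c': 2, 'b': 2, 'a': 2}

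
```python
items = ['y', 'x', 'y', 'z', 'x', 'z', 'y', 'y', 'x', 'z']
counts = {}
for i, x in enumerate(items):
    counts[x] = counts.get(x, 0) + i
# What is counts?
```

Initial: counts = {}, items = ['y', 'x', 'y', 'z', 'x', 'z', 'y', 'y', 'x', 'z']
i=0, x='y': counts = {'y': 0}
i=1, x='x': counts = {'y': 0, 'x': 1}
i=2, x='y': counts = {'y': 2, 'x': 1}
i=3, x='z': counts = {'y': 2, 'x': 1, 'z': 3}
i=4, x='x': counts = {'y': 2, 'x': 5, 'z': 3}
i=5, x='z': counts = {'y': 2, 'x': 5, 'z': 8}
i=6, x='y': counts = {'y': 8, 'x': 5, 'z': 8}
i=7, x='y': counts = {'y': 15, 'x': 5, 'z': 8}
i=8, x='x': counts = {'y': 15, 'x': 13, 'z': 8}
i=9, x='z': counts = {'y': 15, 'x': 13, 'z': 17}

{'y': 15, 'x': 13, 'z': 17}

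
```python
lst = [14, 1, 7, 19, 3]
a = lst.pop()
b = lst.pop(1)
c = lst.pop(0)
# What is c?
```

After line 1: lst = [14, 1, 7, 19, 3]
After line 2 (pop() -> a = 3): lst = [14, 1, 7, 19]
After line 3 (pop(1) -> b = 1): lst = [14, 7, 19]
After line 4 (pop(0) -> c = 14): lst = [7, 19]

14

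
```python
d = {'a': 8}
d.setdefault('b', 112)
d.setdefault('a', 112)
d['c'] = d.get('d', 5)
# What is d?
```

After line 1: d = {'a': 8}
After line 2 (setdefault adds 'b'=112): d = {'a': 8, 'b': 112}
After line 3 (setdefault 'a' no-op, already exists): d = {'a': 8, 'b': 112}
After line 4 (get('d', 5) returns default since 'd' not in d): d = {'a': 8, 'b': 112, 'c': 5}

{'a': 8, 'b': 112, 'c': 5}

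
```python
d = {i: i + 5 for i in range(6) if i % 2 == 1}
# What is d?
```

{1: 6, 3: 8, 5: 10}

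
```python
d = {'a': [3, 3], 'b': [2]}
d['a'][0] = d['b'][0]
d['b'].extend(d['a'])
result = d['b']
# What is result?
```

After line 1: d = {'a': [3, 3], 'b': [2]}
After line 2 (a[0] = b[0] = 2): d = {'a': [2, 3], 'b': [2]}
After line 3 (b.extend(a) appends [2, 3]): d = {'a': [2, 3], 'b': [2, 2, 3]}
After line 4: result = d['b'] = [2, 2, 3]

[2, 2, 3]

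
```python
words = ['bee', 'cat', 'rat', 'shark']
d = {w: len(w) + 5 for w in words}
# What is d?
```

{'bee': 8, 'cat': 8, 'rat': 8, 'shark': 10}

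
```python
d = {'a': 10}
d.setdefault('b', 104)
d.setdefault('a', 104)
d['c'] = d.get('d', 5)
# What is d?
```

After line 1: d = {'a': 10}
After line 2 (setdefault adds 'b'=104): d = {'a': 10, 'b': 104}
After line 3 (setdefault 'a' no-op, already exists): d = {'a': 10, 'b': 104}
After line 4 (get('d', 5) returns default since 'd' not in d): d = {'a': 10, 'b': 104, 'c': 5}

{'a': 10, 'b': 104, 'c': 5}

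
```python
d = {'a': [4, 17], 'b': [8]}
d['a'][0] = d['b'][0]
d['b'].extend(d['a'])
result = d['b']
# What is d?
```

After line 1: d = {'a': [4, 17], 'b': [8]}
After line 2 (a[0] = b[0] = 8): d = {'a': [8, 17], 'b': [8]}
After line 3 (b.extend(a) appends [8, 17]): d = {'a': [8, 17], 'b': [8, 8, 17]}
After line 4: result = d['b'] = [8, 8, 17]

{'a': [8, 17], 'b': [8, 8, 17]}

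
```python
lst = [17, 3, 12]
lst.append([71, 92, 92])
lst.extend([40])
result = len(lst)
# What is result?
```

After line 1: lst = [17, 3, 12]
After line 2 (append adds [71, 92, 92] as single element): lst = [17, 3, 12, [71, 92, 92]]
After line 3 (extend unpacks [40], adds 40): lst = [17, 3, 12, [71, 92, 92], 40]
After line 4: result = len(lst) = 5

5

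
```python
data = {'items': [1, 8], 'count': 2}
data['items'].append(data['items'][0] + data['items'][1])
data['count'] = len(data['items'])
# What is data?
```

After line 1: data = {'items': [1, 8], 'count': 2}
After line 2 (append 1 + 8 = 9): data = {'items': [1, 8, 9], 'count': 2}
After line 3 (count = len(items) = 3): data = {'items': [1, 8, 9], 'count': 3}

{'items': [1, 8, 9], 'count': 3}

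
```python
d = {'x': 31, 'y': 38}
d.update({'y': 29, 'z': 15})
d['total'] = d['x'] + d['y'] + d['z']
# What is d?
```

After line 1: d = {'x': 31, 'y': 38}
After line 2 (y overwritten, z added): d = {'x': 31, 'y': 29, 'z': 15}
After line 3 (total = 31 + 29 + 15 = 75): d = {'x': 31, 'y': 29, 'z': 15, 'total': 75}

{'x': 31, 'y': 29, 'z': 15, 'total': 75}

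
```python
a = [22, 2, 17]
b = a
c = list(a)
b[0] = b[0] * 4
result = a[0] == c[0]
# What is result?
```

After line 1: a = [22, 2, 17]
After line 2 (b = a, alias): a = [22, 2, 17], b = [22, 2, 17]
After line 3 (c = list(a) is a copy, new object): c = [22, 2, 17]
After line 4 (b[0] = 22 * 4 = 88; mutates shared a/b): a = b = [88, 2, 17], c = [22, 2, 17]
After line 5 (a[0] = 88, c[0] = 22; result = False)

False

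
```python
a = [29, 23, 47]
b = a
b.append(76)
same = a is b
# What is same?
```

After line 1: a = [29, 23, 47]
After line 2 (b = a is an alias, same object): a = [29, 23, 47], b = [29, 23, 47]
After line 3 (b.append mutates the shared list): a = [29, 23, 47, 76], b = [29, 23, 47, 76]
After line 4 (same = a is b; same object -> True): same = True

True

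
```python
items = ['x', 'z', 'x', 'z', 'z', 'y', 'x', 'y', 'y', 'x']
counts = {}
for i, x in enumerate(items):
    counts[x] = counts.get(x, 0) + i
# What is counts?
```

Initial: counts = {}, items = ['x', 'z', 'x', 'z', 'z', 'y', 'x', 'y', 'y', 'x']
i=0, x='x': counts = {'x': 0}
i=1, x='z': counts = {'x': 0, 'z': 1}
i=2, x='x': counts = {'x': 2, 'z': 1}
i=3, x='z': counts = {'x': 2, 'z': 4}
i=4, x='z': counts = {'x': 2, 'z': 8}
i=5, x='y': counts = {'x': 2, 'z': 8, 'y': 5}
i=6, x='x': counts = {'x': 8, 'z': 8, 'y': 5}
i=7, x='y': counts = {'x': 8, 'z': 8, 'y': 12}
i=8, x='y': counts = {'x': 8, 'z': 8, 'y': 20}
i=9, x='x': counts = {'x': 17, 'z': 8, 'y': 20}

{'x': 17, 'z': 8, 'y': 20}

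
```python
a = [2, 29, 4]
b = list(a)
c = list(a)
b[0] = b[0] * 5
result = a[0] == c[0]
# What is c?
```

After line 1: a = [2, 29, 4]
After line 2 (b = list(a), copy): a = [2, 29, 4], b = [2, 29, 4]
After line 3 (c = list(a) is a copy, new object): c = [2, 29, 4]
After line 4 (b[0] = 2 * 5 = 10; only b mutates (copy)): a = [2, 29, 4], b = [10, 29, 4], c = [2, 29, 4]
After line 5 (a[0] = 2, c[0] = 2; result = True)

[2, 29, 4]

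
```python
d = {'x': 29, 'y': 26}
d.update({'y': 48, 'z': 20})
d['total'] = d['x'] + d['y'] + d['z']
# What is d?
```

After line 1: d = {'x': 29, 'y': 26}
After line 2 (y overwritten, z added): d = {'x': 29, 'y': 48, 'z': 20}
After line 3 (total = 29 + 48 + 20 = 97): d = {'x': 29, 'y': 48, 'z': 20, 'total': 97}

{'x': 29, 'y': 48, 'z': 20, 'total': 97}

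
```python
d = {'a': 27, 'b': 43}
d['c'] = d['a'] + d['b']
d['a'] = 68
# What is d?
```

After line 1: d = {'a': 27, 'b': 43}
After line 2 (d['c'] = 27 + 43): d = {'a': 27, 'b': 43, 'c': 70}
After line 3: d = {'a': 68, 'b': 43, 'c': 70}

{'a': 68, 'b': 43, 'c': 70}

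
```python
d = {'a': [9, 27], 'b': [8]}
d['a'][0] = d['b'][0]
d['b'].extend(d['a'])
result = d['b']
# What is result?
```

After line 1: d = {'a': [9, 27], 'b': [8]}
After line 2 (a[0] = b[0] = 8): d = {'a': [8, 27], 'b': [8]}
After line 3 (b.extend(a) appends [8, 27]): d = {'a': [8, 27], 'b': [8, 8, 27]}
After line 4: result = d['b'] = [8, 8, 27]

[8, 8, 27]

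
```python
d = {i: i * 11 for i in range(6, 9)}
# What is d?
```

{6: 66, 7: 77, 8: 88}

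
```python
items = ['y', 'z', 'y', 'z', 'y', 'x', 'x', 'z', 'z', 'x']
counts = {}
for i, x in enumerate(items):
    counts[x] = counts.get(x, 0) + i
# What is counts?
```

Initial: counts = {}, items = ['y', 'z', 'y', 'z', 'y', 'x', 'x', 'z', 'z', 'x']
i=0, x='y': counts = {'y': 0}
i=1, x='z': counts = {'y': 0, 'z': 1}
i=2, x='y': counts = {'y': 2, 'z': 1}
i=3, x='z': counts = {'y': 2, 'z': 4}
i=4, x='y': counts = {'y': 6, 'z': 4}
i=5, x='x': counts = {'y': 6, 'z': 4, 'x': 5}
i=6, x='x': counts = {'y': 6, 'z': 4, 'x': 11}
i=7, x='z': counts = {'y': 6, 'z': 11, 'x': 11}
i=8, x='z': counts = {'y': 6, 'z': 19, 'x': 11}
i=9, x='x': counts = {'y': 6, 'z': 19, 'x': 20}

{'y': 6, 'z': 19, 'x': 20}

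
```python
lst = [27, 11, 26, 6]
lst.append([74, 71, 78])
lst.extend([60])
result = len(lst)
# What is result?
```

After line 1: lst = [27, 11, 26, 6]
After line 2 (append adds [74, 71, 78] as single element): lst = [27, 11, 26, 6, [74, 71, 78]]
After line 3 (extend unpacks [60], adds 60): lst = [27, 11, 26, 6, [74, 71, 78], 60]
After line 4: result = len(lst) = 6

6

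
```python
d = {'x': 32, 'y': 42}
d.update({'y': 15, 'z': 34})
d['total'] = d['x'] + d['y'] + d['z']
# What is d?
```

After line 1: d = {'x': 32, 'y': 42}
After line 2 (y overwritten, z added): d = {'x': 32, 'y': 15, 'z': 34}
After line 3 (total = 32 + 15 + 34 = 81): d = {'x': 32, 'y': 15, 'z': 34, 'total': 81}

{'x': 32, 'y': 15, 'z': 34, 'total': 81}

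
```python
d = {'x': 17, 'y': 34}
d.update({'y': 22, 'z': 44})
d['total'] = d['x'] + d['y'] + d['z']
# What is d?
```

After line 1: d = {'x': 17, 'y': 34}
After line 2 (y overwritten, z added): d = {'x': 17, 'y': 22, 'z': 44}
After line 3 (total = 17 + 22 + 44 = 83): d = {'x': 17, 'y': 22, 'z': 44, 'total': 83}

{'x': 17, 'y': 22, 'z': 44, 'total': 83}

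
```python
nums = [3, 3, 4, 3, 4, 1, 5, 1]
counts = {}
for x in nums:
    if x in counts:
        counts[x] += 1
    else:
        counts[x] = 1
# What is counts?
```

Initial: counts = {}, nums = [3, 3, 4, 3, 4, 1, 5, 1]
See 3: counts = {3: 1}
See 3: counts = {3: 2}
See 4: counts = {3: 2, 4: 1}
See 3: counts = {3: 3, 4: 1}
See 4: counts = {3: 3, 4: 2}
See 1: counts = {3: 3, 4: 2, 1: 1}
See 5: counts = {3: 3, 4: 2, 1: 1, 5: 1}
See 1: counts = {3: 3, 4: 2, 1: 2, 5: 1}

{3: 3, 4: 2, 1: 2, 5: 1}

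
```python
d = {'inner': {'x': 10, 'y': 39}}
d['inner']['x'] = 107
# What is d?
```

After line 1: d = {'inner': {'x': 10, 'y': 39}}
After line 2 (inner x overwritten): d = {'inner': {'x': 107, 'y': 39}}

{'inner': {'x': 107, 'y': 39}}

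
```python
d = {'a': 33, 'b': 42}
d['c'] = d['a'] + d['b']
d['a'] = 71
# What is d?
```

After line 1: d = {'a': 33, 'b': 42}
After line 2 (d['c'] = 33 + 42): d = {'a': 33, 'b': 42, 'c': 75}
After line 3: d = {'a': 71, 'b': 42, 'c': 75}

{'a': 71, 'b': 42, 'c': 75}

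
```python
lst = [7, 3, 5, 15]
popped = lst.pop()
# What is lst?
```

[7, 3, 5]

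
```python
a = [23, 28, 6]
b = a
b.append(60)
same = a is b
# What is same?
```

After line 1: a = [23, 28, 6]
After line 2 (b = a is an alias, same object): a = [23, 28, 6], b = [23, 28, 6]
After line 3 (b.append mutates the shared list): a = [23, 28, 6, 60], b = [23, 28, 6, 60]
After line 4 (same = a is b; same object -> True): same = True

True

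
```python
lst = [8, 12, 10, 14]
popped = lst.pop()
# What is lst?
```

[8, 12, 10]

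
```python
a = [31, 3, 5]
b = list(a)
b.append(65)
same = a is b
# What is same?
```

After line 1: a = [31, 3, 5]
After line 2 (b = list(a) is a shallow copy, new object): a = [31, 3, 5], b = [31, 3, 5]
After line 3 (append only mutates b): a = [31, 3, 5], b = [31, 3, 5, 65]
After line 4 (same = a is b; different objects -> False): same = False

False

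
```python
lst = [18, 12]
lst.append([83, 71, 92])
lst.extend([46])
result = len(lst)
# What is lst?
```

After line 1: lst = [18, 12]
After line 2 (append adds [83, 71, 92] as single element): lst = [18, 12, [83, 71, 92]]
After line 3 (extend unpacks [46], adds 46): lst = [18, 12, [83, 71, 92], 46]
After line 4: result = len(lst) = 4

[18, 12, [83, 71, 92], 46]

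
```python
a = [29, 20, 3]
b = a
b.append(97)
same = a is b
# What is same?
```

After line 1: a = [29, 20, 3]
After line 2 (b = a is an alias, same object): a = [29, 20, 3], b = [29, 20, 3]
After line 3 (b.append mutates the shared list): a = [29, 20, 3, 97], b = [29, 20, 3, 97]
After line 4 (same = a is b; same object -> True): same = True

True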